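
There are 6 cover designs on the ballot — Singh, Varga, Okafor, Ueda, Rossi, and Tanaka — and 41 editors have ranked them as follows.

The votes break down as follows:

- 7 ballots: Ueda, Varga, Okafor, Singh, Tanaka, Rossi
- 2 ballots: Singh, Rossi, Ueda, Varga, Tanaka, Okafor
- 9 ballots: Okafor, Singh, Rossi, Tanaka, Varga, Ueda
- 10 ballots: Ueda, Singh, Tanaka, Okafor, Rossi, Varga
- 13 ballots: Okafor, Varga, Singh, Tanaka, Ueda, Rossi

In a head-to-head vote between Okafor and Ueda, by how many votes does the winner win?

3

Ballots ranking Okafor above Ueda: 9+13 = 22.
Ballots ranking Ueda above Okafor: 7+2+10 = 19.
Okafor wins 22–19, a margin of 3.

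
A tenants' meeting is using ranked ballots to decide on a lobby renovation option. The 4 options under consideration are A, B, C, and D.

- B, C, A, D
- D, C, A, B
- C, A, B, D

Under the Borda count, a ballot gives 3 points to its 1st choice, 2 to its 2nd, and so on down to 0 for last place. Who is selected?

C

Borda scores:
  A: 1 + 1 + 2 = 4
  B: 3 + 0 + 1 = 4
  C: 2 + 2 + 3 = 7
  D: 0 + 3 + 0 = 3
C has the highest total.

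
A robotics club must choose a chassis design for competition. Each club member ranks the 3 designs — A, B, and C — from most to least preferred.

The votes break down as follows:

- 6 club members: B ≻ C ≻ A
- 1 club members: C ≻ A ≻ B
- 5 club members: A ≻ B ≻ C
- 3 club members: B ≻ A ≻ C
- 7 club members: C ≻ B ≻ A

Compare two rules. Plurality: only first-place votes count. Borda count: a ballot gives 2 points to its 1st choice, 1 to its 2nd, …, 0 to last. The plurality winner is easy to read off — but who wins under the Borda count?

Plurality first-place counts: A 5, B 9, C 8 → B.
Borda totals: A 14, B 30, C 22 → B.

B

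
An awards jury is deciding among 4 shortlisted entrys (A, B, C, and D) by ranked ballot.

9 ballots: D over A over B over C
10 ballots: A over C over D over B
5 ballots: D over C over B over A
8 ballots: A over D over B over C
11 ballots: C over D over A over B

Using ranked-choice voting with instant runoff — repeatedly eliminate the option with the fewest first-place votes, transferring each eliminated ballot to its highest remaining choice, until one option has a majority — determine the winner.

D

Round 1: A 18, D 14, C 11, B 0. B has the fewest and is eliminated.
Round 2: A 18, D 14, C 11. C has the fewest and is eliminated.
Round 3: D 25, A 18. D has a majority.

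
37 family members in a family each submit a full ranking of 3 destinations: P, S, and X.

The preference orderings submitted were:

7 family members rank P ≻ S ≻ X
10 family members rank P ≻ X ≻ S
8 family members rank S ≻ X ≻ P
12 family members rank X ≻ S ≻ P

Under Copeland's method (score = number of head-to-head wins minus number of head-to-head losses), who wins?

Pairwise results:
  P vs S: S wins 20–17.
  P vs X: X wins 20–17.
  S vs X: X wins 22–15.
Copeland scores (wins − losses):
  P: 0 − 2 = -2
  S: 1 − 1 = 0
  X: 2 − 0 = 2
X has the best Copeland score.

X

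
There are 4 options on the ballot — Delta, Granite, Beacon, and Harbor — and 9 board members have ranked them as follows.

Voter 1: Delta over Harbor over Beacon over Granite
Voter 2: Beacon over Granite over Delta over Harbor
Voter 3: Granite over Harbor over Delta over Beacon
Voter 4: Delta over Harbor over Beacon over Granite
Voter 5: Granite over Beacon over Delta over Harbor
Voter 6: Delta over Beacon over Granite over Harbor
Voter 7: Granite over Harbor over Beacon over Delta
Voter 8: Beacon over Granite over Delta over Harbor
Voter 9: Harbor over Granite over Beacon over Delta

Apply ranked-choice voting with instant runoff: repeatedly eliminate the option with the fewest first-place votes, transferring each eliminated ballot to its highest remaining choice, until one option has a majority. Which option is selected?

Granite

Round 1: Delta 3, Granite 3, Beacon 2, Harbor 1. Harbor has the fewest and is eliminated.
Round 2: Granite 4, Delta 3, Beacon 2. Beacon has the fewest and is eliminated.
Round 3: Granite 6, Delta 3. Granite has a majority.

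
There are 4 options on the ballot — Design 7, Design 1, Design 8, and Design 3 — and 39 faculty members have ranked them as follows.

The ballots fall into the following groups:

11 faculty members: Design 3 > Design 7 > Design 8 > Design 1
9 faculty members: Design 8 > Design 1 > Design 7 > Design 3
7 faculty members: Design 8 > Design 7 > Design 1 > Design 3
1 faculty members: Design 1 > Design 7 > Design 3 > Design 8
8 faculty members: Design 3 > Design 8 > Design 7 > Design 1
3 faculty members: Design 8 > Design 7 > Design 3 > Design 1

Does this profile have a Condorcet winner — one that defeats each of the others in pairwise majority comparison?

No

Head-to-head results (39 voters total):
Design 7 vs Design 1: Design 7 wins 29–10.
Design 7 vs Design 8: Design 8 wins 27–12.
Design 7 vs Design 3: Design 7 wins 20–19.
Design 1 vs Design 8: Design 8 wins 38–1.
Design 1 vs Design 3: Design 3 wins 22–17.
Design 8 vs Design 3: Design 3 wins 20–19.
No candidate beats all others: Design 7 beats Design 3 beats Design 8 beats Design 7, a majority cycle.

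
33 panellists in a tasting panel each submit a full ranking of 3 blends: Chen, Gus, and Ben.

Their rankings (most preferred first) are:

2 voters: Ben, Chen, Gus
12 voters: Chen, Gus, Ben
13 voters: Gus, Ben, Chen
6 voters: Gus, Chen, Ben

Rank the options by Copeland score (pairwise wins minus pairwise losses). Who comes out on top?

Gus

Pairwise results:
  Chen vs Gus: Gus wins 19–14.
  Chen vs Ben: Chen wins 18–15.
  Gus vs Ben: Gus wins 31–2.
Copeland scores (wins − losses):
  Chen: 1 − 1 = 0
  Gus: 2 − 0 = 2
  Ben: 0 − 2 = -2
Gus has the best Copeland score.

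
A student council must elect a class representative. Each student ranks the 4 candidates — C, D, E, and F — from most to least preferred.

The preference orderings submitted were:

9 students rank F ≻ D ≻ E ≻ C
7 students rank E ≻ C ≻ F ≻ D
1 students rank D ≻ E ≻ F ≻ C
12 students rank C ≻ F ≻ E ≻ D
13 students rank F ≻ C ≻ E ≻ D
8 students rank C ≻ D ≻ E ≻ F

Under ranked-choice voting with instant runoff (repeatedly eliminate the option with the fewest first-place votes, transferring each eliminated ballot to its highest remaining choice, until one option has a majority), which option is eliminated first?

Round 1: F 22, C 20, E 7, D 1. D has the fewest and is eliminated.
Round 2: F 22, C 20, E 8. E has the fewest and is eliminated.
Round 3: C 27, F 23. C has a majority.

D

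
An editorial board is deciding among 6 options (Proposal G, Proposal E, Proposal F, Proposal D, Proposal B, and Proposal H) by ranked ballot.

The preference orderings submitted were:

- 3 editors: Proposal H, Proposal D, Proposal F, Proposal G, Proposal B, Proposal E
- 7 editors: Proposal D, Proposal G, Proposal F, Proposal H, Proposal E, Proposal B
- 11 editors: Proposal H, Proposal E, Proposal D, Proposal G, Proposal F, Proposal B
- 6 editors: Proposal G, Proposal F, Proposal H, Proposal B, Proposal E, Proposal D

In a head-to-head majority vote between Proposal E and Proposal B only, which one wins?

Ballots ranking Proposal E above Proposal B: 7+11 = 18.
Ballots ranking Proposal B above Proposal E: 3+6 = 9.
Proposal E wins the head-to-head, 18–9.

Proposal E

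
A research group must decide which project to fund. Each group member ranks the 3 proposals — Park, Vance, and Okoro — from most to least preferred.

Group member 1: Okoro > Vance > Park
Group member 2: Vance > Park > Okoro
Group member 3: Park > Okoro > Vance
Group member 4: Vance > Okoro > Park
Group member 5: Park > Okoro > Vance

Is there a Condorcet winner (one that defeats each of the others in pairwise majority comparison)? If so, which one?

There is no Condorcet winner

Head-to-head results (5 voters total):
Park vs Vance: Vance wins 3–2.
Park vs Okoro: Park wins 3–2.
Vance vs Okoro: Okoro wins 3–2.
No candidate beats all others: Park beats Okoro beats Vance beats Park, a majority cycle.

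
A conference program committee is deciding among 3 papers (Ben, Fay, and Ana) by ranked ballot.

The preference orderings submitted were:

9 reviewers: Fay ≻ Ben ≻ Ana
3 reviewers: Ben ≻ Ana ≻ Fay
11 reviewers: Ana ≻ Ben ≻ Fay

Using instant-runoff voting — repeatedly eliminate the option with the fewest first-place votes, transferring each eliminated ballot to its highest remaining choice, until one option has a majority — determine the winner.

Round 1: Ana 11, Fay 9, Ben 3. Ben has the fewest and is eliminated.
Round 2: Ana 14, Fay 9. Ana has a majority.

Ana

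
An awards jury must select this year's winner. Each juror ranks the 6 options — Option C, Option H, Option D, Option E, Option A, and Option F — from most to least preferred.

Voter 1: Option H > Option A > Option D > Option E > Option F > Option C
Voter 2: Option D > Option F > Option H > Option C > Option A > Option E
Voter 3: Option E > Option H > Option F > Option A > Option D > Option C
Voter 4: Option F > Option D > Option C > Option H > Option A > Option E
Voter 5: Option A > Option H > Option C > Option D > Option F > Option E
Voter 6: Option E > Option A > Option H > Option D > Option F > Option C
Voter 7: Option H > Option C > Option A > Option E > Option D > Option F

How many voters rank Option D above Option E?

Ballots ranking Option D above Option E: 4.
Ballots ranking Option E above Option D: 3.
So 4 of 7 voters prefer Option D to Option E.

4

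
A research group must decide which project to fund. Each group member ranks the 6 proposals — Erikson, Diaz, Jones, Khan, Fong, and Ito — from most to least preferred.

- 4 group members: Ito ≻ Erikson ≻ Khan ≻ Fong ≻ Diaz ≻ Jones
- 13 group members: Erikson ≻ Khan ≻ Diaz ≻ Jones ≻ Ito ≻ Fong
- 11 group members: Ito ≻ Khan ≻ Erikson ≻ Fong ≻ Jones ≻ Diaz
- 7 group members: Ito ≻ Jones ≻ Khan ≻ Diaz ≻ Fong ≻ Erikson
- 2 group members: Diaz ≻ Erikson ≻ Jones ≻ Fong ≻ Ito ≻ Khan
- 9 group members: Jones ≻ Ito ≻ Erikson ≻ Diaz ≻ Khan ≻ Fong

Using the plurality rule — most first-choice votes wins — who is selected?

First-place vote totals:
  Erikson: 13
  Diaz: 2
  Jones: 9
  Khan: 0
  Fong: 0
  Ito: 22
Ito has the most first-place votes.

Ito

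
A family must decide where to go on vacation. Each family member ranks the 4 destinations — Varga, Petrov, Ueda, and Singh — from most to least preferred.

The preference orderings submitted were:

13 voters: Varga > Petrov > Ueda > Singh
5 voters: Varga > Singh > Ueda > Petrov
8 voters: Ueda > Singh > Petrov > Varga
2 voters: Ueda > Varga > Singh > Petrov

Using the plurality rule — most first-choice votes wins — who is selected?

Varga

First-place vote totals:
  Varga: 18
  Petrov: 0
  Ueda: 10
  Singh: 0
Varga has the most first-place votes.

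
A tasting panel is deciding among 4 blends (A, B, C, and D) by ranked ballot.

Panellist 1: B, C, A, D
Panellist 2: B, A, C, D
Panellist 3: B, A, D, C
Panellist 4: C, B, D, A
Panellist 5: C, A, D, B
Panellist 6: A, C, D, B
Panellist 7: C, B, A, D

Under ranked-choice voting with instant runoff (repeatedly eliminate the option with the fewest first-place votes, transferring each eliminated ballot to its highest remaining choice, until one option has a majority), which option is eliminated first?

D

Round 1: B 3, C 3, A 1, D 0. D has the fewest and is eliminated.
Round 2: B 3, C 3, A 1. A has the fewest and is eliminated.
Round 3: C 4, B 3. C has a majority.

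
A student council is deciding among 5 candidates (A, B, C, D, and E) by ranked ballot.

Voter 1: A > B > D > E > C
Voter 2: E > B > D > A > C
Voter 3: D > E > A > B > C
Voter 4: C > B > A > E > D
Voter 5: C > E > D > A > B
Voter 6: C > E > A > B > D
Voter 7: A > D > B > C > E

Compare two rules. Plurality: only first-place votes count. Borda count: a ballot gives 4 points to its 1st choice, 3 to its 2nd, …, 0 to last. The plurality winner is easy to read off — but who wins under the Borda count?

Plurality first-place counts: A 2, B 0, C 3, D 1, E 1 → C.
Borda totals: A 16, B 13, C 13, D 13, E 15 → A.

A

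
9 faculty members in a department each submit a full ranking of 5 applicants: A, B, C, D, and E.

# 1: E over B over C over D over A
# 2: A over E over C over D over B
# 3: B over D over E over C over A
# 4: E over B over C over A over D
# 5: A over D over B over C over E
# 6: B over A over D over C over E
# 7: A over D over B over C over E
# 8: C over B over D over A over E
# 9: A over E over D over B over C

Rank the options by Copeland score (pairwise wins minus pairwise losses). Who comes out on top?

Pairwise results:
  A vs B: B wins 5–4.
  A vs C: A wins 5–4.
  A vs D: A wins 6–3.
  A vs E: A wins 6–3.
  B vs C: B wins 7–2.
  B vs D: B wins 5–4.
  B vs E: B wins 5–4.
  C vs D: D wins 5–4.
  C vs E: E wins 5–4.
  D vs E: D wins 5–4.
Copeland scores (wins − losses):
  A: 3 − 1 = 2
  B: 4 − 0 = 4
  C: 0 − 4 = -4
  D: 2 − 2 = 0
  E: 1 − 3 = -2
B has the best Copeland score.

B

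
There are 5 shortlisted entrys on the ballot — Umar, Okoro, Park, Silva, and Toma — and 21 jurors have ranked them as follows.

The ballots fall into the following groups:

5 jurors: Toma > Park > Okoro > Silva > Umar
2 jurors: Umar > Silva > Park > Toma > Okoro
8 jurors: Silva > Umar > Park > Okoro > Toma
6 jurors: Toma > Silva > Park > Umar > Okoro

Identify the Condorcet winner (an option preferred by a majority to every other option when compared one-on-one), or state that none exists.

Toma

Head-to-head results (21 voters total):
Umar vs Okoro: Umar wins 16–5.
Umar vs Park: Park wins 11–10.
Umar vs Silva: Silva wins 19–2.
Umar vs Toma: Toma wins 11–10.
Okoro vs Park: Park wins 21–0.
Okoro vs Silva: Silva wins 16–5.
Okoro vs Toma: Toma wins 13–8.
Park vs Silva: Silva wins 16–5.
Park vs Toma: Toma wins 11–10.
Silva vs Toma: Toma wins 11–10.
Toma beats each rival — Umar (11–10), Okoro (13–8), Park (11–10), Silva (11–10) — so Toma is the Condorcet winner.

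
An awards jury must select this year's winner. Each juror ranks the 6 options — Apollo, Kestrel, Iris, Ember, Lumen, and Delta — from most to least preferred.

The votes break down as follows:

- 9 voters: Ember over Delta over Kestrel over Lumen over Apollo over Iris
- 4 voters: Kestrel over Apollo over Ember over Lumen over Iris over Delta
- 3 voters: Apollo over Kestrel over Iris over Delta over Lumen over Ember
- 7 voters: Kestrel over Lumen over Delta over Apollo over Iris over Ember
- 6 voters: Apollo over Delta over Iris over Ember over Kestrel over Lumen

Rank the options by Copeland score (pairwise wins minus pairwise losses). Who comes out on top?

Delta

Pairwise results:
  Apollo vs Kestrel: Kestrel wins 20–9.
  Apollo vs Iris: Apollo wins 29–0.
  Apollo vs Ember: Apollo wins 20–9.
  Apollo vs Lumen: Lumen wins 16–13.
  Apollo vs Delta: Delta wins 16–13.
  Kestrel vs Iris: Kestrel wins 23–6.
  Kestrel vs Ember: Ember wins 15–14.
  Kestrel vs Lumen: Kestrel wins 29–0.
  Kestrel vs Delta: Delta wins 15–14.
  Iris vs Ember: Iris wins 16–13.
  Iris vs Lumen: Lumen wins 20–9.
  Iris vs Delta: Delta wins 22–7.
  Ember vs Lumen: Ember wins 19–10.
  Ember vs Delta: Delta wins 16–13.
  Lumen vs Delta: Delta wins 18–11.
Copeland scores (wins − losses):
  Apollo: 2 − 3 = -1
  Kestrel: 3 − 2 = 1
  Iris: 1 − 4 = -3
  Ember: 2 − 3 = -1
  Lumen: 2 − 3 = -1
  Delta: 5 − 0 = 5
Delta has the best Copeland score.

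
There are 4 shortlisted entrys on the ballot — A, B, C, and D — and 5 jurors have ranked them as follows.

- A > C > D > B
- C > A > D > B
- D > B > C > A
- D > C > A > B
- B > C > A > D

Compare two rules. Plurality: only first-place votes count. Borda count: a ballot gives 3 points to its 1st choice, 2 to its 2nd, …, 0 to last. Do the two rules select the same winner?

No

Plurality first-place counts: A 1, B 1, C 1, D 2 → D.
Borda totals: A 7, B 5, C 10, D 8 → C.
The two rules disagree: plurality picks D, Borda picks C.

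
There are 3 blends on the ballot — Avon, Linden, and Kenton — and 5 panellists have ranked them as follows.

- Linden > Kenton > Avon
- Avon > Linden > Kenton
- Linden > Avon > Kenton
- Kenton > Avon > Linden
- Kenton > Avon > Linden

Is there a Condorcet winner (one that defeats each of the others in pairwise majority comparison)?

No

Head-to-head results (5 voters total):
Avon vs Linden: Avon wins 3–2.
Avon vs Kenton: Kenton wins 3–2.
Linden vs Kenton: Linden wins 3–2.
No candidate beats all others: Avon beats Linden beats Kenton beats Avon, a majority cycle.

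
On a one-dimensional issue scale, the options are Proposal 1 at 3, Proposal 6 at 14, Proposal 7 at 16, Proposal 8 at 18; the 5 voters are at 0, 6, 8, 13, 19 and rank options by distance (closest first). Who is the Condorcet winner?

Proposal 1

With single-peaked preferences on a line, the Condorcet winner is the candidate closest to the median voter.
The median voter (position 8) is closest to Proposal 1 at 3.
Check: Proposal 1 vs Proposal 6 — voters closer to Proposal 1: 3 of 5.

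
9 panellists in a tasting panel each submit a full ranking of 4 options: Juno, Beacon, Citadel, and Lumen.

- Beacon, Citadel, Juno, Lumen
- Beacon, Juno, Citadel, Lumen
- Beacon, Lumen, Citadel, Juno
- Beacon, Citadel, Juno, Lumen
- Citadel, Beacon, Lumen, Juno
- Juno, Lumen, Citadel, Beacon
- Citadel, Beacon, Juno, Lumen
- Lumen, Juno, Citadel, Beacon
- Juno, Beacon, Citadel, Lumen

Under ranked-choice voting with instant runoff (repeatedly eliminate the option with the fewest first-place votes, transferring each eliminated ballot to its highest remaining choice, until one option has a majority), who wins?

Round 1: Beacon 4, Juno 2, Citadel 2, Lumen 1. Lumen has the fewest and is eliminated.
Round 2: Beacon 4, Juno 3, Citadel 2. Citadel has the fewest and is eliminated.
Round 3: Beacon 6, Juno 3. Beacon has a majority.

Beacon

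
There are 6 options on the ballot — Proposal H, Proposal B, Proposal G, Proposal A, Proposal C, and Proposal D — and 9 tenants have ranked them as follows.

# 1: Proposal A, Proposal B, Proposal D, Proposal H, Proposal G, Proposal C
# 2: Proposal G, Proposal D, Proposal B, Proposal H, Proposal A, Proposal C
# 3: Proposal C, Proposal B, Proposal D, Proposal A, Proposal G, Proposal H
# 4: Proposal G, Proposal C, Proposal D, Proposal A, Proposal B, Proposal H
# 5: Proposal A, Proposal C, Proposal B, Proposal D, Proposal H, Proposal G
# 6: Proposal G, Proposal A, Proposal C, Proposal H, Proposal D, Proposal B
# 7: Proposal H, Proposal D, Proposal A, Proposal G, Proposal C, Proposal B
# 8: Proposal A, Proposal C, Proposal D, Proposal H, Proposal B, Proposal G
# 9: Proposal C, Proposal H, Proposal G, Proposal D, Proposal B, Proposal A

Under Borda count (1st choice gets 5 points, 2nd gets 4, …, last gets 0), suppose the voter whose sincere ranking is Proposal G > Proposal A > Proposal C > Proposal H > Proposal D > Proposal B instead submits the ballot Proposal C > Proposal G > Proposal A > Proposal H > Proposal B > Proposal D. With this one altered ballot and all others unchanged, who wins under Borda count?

Borda totals with the altered ballot: Proposal H 18, Proposal B 18, Proposal G 21, Proposal A 26, Proposal C 28, Proposal D 24.
The switch changes the winner from Proposal A to Proposal C.

Proposal C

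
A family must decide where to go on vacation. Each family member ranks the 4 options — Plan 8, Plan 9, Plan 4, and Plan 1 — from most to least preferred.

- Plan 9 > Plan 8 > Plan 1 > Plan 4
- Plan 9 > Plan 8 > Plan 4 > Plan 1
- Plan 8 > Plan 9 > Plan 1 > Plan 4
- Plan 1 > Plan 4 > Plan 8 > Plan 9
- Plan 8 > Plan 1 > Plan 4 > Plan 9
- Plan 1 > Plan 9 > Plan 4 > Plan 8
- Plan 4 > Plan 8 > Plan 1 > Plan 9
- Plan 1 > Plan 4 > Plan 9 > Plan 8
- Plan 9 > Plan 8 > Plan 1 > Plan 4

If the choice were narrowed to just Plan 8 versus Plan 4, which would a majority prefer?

Ballots ranking Plan 8 above Plan 4: 5.
Ballots ranking Plan 4 above Plan 8: 4.
Plan 8 wins the head-to-head, 5–4.

Plan 8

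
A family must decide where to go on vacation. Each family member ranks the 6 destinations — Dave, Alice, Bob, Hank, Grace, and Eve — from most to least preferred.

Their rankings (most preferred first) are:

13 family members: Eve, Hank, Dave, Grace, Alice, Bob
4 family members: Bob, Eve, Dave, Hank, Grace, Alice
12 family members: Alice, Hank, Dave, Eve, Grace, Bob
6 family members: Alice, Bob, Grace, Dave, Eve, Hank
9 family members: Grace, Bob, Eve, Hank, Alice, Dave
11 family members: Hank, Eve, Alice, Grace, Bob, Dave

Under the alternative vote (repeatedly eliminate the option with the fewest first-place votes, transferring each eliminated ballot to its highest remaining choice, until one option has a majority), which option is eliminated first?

Round 1: Alice 18, Eve 13, Hank 11, Grace 9, Bob 4, Dave 0. Dave has the fewest and is eliminated.
Round 2: Alice 18, Eve 13, Hank 11, Grace 9, Bob 4. Bob has the fewest and is eliminated.
Round 3: Alice 18, Eve 17, Hank 11, Grace 9. Grace has the fewest and is eliminated.
Round 4: Eve 26, Alice 18, Hank 11. Hank has the fewest and is eliminated.
Round 5: Eve 37, Alice 18. Eve has a majority.

Dave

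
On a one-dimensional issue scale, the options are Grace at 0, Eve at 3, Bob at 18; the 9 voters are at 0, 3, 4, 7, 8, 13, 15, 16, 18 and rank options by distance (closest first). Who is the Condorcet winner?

Eve

With single-peaked preferences on a line, the Condorcet winner is the candidate closest to the median voter.
The median voter (position 8) is closest to Eve at 3.
Check: Eve vs Bob — voters closer to Eve: 5 of 9.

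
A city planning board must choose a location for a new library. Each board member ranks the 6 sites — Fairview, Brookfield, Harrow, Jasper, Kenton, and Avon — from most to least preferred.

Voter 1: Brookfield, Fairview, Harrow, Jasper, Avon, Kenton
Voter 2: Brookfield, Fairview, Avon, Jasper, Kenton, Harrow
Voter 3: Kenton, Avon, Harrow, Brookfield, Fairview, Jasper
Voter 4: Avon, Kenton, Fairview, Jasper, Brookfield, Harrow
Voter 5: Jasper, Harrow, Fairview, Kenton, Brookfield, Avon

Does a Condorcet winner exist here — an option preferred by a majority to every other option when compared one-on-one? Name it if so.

Head-to-head results (5 voters total):
Fairview vs Brookfield: Brookfield wins 3–2.
Fairview vs Harrow: Fairview wins 3–2.
Fairview vs Jasper: Fairview wins 4–1.
Fairview vs Kenton: Fairview wins 3–2.
Fairview vs Avon: Fairview wins 3–2.
Brookfield vs Harrow: Brookfield wins 3–2.
Brookfield vs Jasper: Brookfield wins 3–2.
Brookfield vs Kenton: Kenton wins 3–2.
Brookfield vs Avon: Brookfield wins 3–2.
Harrow vs Jasper: Jasper wins 3–2.
Harrow vs Kenton: Kenton wins 3–2.
Harrow vs Avon: Avon wins 3–2.
Jasper vs Kenton: Jasper wins 3–2.
Jasper vs Avon: Avon wins 3–2.
Kenton vs Avon: Avon wins 3–2.
No candidate beats all others: Fairview beats Kenton beats Brookfield beats Fairview, a majority cycle.

No Condorcet winner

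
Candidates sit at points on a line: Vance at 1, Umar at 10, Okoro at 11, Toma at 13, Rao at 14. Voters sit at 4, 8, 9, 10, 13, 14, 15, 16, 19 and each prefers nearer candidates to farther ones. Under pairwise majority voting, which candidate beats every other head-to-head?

Toma

With single-peaked preferences on a line, the Condorcet winner is the candidate closest to the median voter.
The median voter (position 13) is closest to Toma at 13.
Check: Toma vs Umar — voters closer to Toma: 5 of 9.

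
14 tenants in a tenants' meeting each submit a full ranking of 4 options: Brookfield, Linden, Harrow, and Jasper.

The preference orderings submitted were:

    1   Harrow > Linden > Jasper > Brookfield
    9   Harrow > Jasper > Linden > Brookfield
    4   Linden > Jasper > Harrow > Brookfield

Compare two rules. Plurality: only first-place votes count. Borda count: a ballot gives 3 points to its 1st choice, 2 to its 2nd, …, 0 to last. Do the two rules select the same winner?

Plurality first-place counts: Brookfield 0, Linden 4, Harrow 10, Jasper 0 → Harrow.
Borda totals: Brookfield 0, Linden 23, Harrow 34, Jasper 27 → Harrow.
The two rules agree on Harrow.

Yes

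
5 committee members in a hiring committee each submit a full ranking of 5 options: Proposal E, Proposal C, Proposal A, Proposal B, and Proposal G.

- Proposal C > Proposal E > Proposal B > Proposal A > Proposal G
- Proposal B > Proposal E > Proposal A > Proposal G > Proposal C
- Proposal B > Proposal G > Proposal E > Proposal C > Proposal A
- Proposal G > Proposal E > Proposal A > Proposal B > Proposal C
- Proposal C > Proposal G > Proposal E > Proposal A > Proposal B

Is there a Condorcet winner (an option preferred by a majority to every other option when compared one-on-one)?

Head-to-head results (5 voters total):
Proposal E vs Proposal C: Proposal E wins 3–2.
Proposal E vs Proposal A: Proposal E wins 5–0.
Proposal E vs Proposal B: Proposal E wins 3–2.
Proposal E vs Proposal G: Proposal G wins 3–2.
Proposal C vs Proposal A: Proposal C wins 3–2.
Proposal C vs Proposal B: Proposal B wins 3–2.
Proposal C vs Proposal G: Proposal G wins 3–2.
Proposal A vs Proposal B: Proposal B wins 3–2.
Proposal A vs Proposal G: Proposal G wins 3–2.
Proposal B vs Proposal G: Proposal B wins 3–2.
No candidate beats all others: Proposal E beats Proposal B beats Proposal G beats Proposal E, a majority cycle.

No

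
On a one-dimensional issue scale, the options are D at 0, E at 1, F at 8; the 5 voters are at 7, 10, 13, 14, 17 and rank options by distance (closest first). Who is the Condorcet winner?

F

With single-peaked preferences on a line, the Condorcet winner is the candidate closest to the median voter.
The median voter (position 13) is closest to F at 8.
Check: F vs E — voters closer to F: 5 of 5.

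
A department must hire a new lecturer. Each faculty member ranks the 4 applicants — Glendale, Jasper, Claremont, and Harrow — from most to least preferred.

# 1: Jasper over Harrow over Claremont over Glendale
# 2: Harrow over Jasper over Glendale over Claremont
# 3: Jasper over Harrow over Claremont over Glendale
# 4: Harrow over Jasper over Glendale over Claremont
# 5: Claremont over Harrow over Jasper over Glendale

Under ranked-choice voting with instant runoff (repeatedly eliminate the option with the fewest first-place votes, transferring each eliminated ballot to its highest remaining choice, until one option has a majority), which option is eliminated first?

Glendale

Round 1: Jasper 2, Harrow 2, Claremont 1, Glendale 0. Glendale has the fewest and is eliminated.
Round 2: Jasper 2, Harrow 2, Claremont 1. Claremont has the fewest and is eliminated.
Round 3: Harrow 3, Jasper 2. Harrow has a majority.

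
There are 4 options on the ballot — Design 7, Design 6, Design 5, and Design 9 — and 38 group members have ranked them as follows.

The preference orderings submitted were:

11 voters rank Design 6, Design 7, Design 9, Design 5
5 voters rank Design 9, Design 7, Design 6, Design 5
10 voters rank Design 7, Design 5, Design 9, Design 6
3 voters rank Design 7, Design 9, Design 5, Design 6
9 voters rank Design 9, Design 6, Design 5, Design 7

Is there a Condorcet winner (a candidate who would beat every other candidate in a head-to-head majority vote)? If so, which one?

None — there is no Condorcet winner

Head-to-head results (38 voters total):
Design 7 vs Design 6: Design 6 wins 20–18.
Design 7 vs Design 5: Design 7 wins 29–9.
Design 7 vs Design 9: Design 7 wins 24–14.
Design 6 vs Design 5: Design 6 wins 25–13.
Design 6 vs Design 9: Design 9 wins 27–11.
Design 5 vs Design 9: Design 9 wins 28–10.
No candidate beats all others: Design 7 beats Design 9 beats Design 6 beats Design 7, a majority cycle.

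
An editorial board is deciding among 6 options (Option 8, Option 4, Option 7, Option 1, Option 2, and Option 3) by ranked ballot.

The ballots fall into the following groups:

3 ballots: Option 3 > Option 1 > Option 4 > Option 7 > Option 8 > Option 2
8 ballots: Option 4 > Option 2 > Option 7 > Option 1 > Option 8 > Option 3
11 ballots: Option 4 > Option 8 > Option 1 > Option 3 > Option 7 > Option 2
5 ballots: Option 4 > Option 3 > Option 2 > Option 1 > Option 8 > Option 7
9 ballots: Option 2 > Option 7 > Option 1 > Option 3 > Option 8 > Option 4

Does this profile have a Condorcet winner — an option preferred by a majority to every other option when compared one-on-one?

Head-to-head results (36 voters total):
Option 8 vs Option 4: Option 4 wins 27–9.
Option 8 vs Option 7: Option 7 wins 20–16.
Option 8 vs Option 1: Option 1 wins 25–11.
Option 8 vs Option 2: Option 2 wins 22–14.
Option 8 vs Option 3: Option 8 wins 19–17.
Option 4 vs Option 7: Option 4 wins 27–9.
Option 4 vs Option 1: Option 4 wins 24–12.
Option 4 vs Option 2: Option 4 wins 27–9.
Option 4 vs Option 3: Option 4 wins 24–12.
Option 7 vs Option 1: Option 1 wins 19–17.
Option 7 vs Option 2: Option 2 wins 22–14.
Option 7 vs Option 3: Option 3 wins 19–17.
Option 1 vs Option 2: Option 2 wins 22–14.
Option 1 vs Option 3: Option 1 wins 28–8.
Option 2 vs Option 3: Option 3 wins 19–17.
Option 4 beats each rival — Option 8 (27–9), Option 7 (27–9), Option 1 (24–12), Option 2 (27–9), Option 3 (24–12) — so Option 4 is the Condorcet winner.

Yes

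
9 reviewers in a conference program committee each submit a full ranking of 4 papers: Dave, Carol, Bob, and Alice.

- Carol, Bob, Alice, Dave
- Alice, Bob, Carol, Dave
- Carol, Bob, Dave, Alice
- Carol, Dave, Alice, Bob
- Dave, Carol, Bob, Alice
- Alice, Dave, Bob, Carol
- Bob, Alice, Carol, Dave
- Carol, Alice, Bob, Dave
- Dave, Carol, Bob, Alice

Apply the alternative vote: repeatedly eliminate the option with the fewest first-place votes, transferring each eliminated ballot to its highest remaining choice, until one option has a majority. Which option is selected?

Carol

Round 1: Carol 4, Dave 2, Alice 2, Bob 1. Bob has the fewest and is eliminated.
Round 2: Carol 4, Alice 3, Dave 2. Dave has the fewest and is eliminated.
Round 3: Carol 6, Alice 3. Carol has a majority.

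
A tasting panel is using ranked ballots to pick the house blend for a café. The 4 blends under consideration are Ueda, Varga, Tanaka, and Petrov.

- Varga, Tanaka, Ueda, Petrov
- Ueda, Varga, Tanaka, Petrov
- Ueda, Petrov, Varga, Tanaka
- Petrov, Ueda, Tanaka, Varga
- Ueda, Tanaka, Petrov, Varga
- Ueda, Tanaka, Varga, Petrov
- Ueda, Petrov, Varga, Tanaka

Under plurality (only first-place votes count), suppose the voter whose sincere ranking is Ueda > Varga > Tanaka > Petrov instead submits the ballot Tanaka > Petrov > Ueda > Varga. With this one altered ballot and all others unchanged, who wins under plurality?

First-place totals with the altered ballot: Ueda 4, Varga 1, Tanaka 1, Petrov 1.
The winner is unchanged: still Ueda.

Ueda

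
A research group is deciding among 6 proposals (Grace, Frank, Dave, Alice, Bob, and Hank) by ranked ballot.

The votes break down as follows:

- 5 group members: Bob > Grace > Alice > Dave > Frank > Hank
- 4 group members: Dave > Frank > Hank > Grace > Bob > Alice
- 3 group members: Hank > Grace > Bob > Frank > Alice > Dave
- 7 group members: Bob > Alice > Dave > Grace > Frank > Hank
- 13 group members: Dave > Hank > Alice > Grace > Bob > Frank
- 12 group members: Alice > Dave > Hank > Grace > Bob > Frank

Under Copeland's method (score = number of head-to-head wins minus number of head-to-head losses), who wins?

Alice

Pairwise results:
  Grace vs Frank: Grace wins 40–4.
  Grace vs Dave: Dave wins 36–8.
  Grace vs Alice: Alice wins 32–12.
  Grace vs Bob: Grace wins 32–12.
  Grace vs Hank: Hank wins 32–12.
  Frank vs Dave: Dave wins 41–3.
  Frank vs Alice: Alice wins 37–7.
  Frank vs Bob: Bob wins 40–4.
  Frank vs Hank: Hank wins 28–16.
  Dave vs Alice: Alice wins 27–17.
  Dave vs Bob: Dave wins 29–15.
  Dave vs Hank: Dave wins 41–3.
  Alice vs Bob: Alice wins 25–19.
  Alice vs Hank: Alice wins 24–20.
  Bob vs Hank: Hank wins 32–12.
Copeland scores (wins − losses):
  Grace: 2 − 3 = -1
  Frank: 0 − 5 = -5
  Dave: 4 − 1 = 3
  Alice: 5 − 0 = 5
  Bob: 1 − 4 = -3
  Hank: 3 − 2 = 1
Alice has the best Copeland score.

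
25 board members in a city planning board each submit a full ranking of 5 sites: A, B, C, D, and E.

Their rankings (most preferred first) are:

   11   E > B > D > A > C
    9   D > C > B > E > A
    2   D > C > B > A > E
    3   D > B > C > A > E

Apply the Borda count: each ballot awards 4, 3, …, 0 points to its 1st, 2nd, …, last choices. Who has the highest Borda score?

Borda scores:
  A: 11·1 + 9·0 + 2·1 + 3·1 = 16
  B: 11·3 + 9·2 + 2·2 + 3·3 = 64
  C: 11·0 + 9·3 + 2·3 + 3·2 = 39
  D: 11·2 + 9·4 + 2·4 + 3·4 = 78
  E: 11·4 + 9·1 + 2·0 + 3·0 = 53
D has the highest total.

D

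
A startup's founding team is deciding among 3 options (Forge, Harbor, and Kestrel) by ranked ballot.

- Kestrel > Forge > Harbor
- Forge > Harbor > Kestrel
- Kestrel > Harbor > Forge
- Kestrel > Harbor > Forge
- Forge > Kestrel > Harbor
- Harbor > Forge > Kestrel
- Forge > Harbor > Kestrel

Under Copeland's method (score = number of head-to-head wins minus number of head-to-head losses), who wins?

Forge

Pairwise results:
  Forge vs Harbor: Forge wins 4–3.
  Forge vs Kestrel: Forge wins 4–3.
  Harbor vs Kestrel: Kestrel wins 4–3.
Copeland scores (wins − losses):
  Forge: 2 − 0 = 2
  Harbor: 0 − 2 = -2
  Kestrel: 1 − 1 = 0
Forge has the best Copeland score.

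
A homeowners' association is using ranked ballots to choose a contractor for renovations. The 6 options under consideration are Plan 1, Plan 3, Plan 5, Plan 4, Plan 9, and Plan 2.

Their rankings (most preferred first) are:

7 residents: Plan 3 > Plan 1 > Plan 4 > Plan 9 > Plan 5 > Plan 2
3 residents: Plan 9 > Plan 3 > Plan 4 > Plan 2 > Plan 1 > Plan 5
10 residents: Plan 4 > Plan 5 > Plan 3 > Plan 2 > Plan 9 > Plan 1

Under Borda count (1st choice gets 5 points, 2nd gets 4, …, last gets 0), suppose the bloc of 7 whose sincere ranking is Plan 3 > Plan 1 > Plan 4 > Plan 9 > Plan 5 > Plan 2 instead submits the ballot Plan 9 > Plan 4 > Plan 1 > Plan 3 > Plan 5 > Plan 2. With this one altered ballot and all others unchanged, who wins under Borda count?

Plan 4

Borda totals with the altered ballot: Plan 1 24, Plan 3 56, Plan 5 47, Plan 4 87, Plan 9 60, Plan 2 26.
The winner is unchanged: still Plan 4.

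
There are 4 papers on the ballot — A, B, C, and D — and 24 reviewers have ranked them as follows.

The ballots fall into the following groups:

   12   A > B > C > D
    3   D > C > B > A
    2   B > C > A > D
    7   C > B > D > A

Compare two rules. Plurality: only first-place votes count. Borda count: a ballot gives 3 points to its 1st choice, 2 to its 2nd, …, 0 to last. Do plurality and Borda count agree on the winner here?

No

Plurality first-place counts: A 12, B 2, C 7, D 3 → A.
Borda totals: A 38, B 47, C 43, D 16 → B.
The two rules disagree: plurality picks A, Borda picks B.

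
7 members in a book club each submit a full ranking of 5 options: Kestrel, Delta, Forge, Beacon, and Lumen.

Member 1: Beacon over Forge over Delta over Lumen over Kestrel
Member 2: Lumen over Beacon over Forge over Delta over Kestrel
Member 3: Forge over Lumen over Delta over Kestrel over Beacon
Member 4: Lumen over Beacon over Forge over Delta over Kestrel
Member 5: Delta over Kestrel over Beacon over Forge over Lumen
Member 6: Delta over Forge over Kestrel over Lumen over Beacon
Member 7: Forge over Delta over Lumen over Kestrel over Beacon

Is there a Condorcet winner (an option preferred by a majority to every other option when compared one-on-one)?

No

Head-to-head results (7 voters total):
Kestrel vs Delta: Delta wins 7–0.
Kestrel vs Forge: Forge wins 6–1.
Kestrel vs Beacon: Kestrel wins 4–3.
Kestrel vs Lumen: Lumen wins 5–2.
Delta vs Forge: Forge wins 5–2.
Delta vs Beacon: Delta wins 4–3.
Delta vs Lumen: Delta wins 4–3.
Forge vs Beacon: Beacon wins 4–3.
Forge vs Lumen: Forge wins 5–2.
Beacon vs Lumen: Lumen wins 5–2.
No candidate beats all others: Kestrel beats Beacon beats Forge beats Kestrel, a majority cycle.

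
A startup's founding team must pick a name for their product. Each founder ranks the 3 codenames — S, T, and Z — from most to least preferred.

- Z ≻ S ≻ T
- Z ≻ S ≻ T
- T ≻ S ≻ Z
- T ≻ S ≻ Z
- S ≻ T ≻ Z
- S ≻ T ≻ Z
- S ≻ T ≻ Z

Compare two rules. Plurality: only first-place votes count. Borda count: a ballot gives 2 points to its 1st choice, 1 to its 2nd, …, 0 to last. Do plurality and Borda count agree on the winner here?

Yes

Plurality first-place counts: S 3, T 2, Z 2 → S.
Borda totals: S 10, T 7, Z 4 → S.
The two rules agree on S.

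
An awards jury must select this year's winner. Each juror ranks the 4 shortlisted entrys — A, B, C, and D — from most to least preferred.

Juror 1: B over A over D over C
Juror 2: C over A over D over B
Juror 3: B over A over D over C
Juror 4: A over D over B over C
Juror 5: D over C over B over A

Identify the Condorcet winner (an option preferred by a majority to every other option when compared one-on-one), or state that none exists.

Head-to-head results (5 voters total):
A vs B: B wins 3–2.
A vs C: A wins 3–2.
A vs D: A wins 4–1.
B vs C: B wins 3–2.
B vs D: D wins 3–2.
C vs D: D wins 4–1.
No candidate beats all others: A beats D beats B beats A, a majority cycle.

None — there is no Condorcet winner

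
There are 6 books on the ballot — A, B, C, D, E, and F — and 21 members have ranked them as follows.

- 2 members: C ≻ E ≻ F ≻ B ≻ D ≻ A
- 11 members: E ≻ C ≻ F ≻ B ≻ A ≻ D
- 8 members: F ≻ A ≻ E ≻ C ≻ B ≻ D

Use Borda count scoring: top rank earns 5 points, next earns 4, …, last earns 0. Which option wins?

Borda scores:
  A: 2·0 + 11·1 + 8·4 = 43
  B: 2·2 + 11·2 + 8·1 = 34
  C: 2·5 + 11·4 + 8·2 = 70
  D: 2·1 + 11·0 + 8·0 = 2
  E: 2·4 + 11·5 + 8·3 = 87
  F: 2·3 + 11·3 + 8·5 = 79
E has the highest total.

E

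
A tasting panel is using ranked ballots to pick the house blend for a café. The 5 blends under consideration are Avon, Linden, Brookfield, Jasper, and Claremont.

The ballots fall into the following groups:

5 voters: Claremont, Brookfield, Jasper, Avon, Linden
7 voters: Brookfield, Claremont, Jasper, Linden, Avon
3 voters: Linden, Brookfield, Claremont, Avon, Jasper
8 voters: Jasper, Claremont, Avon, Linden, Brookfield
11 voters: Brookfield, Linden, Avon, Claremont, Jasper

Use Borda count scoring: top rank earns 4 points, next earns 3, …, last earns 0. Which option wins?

Borda scores:
  Avon: 5·1 + 7·0 + 3·1 + 8·2 + 11·2 = 46
  Linden: 5·0 + 7·1 + 3·4 + 8·1 + 11·3 = 60
  Brookfield: 5·3 + 7·4 + 3·3 + 8·0 + 11·4 = 96
  Jasper: 5·2 + 7·2 + 3·0 + 8·4 + 11·0 = 56
  Claremont: 5·4 + 7·3 + 3·2 + 8·3 + 11·1 = 82
Brookfield has the highest total.

Brookfield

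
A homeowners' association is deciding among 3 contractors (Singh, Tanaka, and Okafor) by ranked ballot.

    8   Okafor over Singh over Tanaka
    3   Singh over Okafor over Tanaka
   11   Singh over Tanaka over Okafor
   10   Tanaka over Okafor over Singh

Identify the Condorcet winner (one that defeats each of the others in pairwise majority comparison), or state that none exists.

No Condorcet winner

Head-to-head results (32 voters total):
Singh vs Tanaka: Singh wins 22–10.
Singh vs Okafor: Okafor wins 18–14.
Tanaka vs Okafor: Tanaka wins 21–11.
No candidate beats all others: Singh beats Tanaka beats Okafor beats Singh, a majority cycle.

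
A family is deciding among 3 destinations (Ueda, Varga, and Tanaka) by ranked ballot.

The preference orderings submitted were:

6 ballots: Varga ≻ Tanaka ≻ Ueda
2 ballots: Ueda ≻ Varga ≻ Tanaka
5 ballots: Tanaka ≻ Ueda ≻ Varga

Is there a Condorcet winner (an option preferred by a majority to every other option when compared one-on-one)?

Head-to-head results (13 voters total):
Ueda vs Varga: Ueda wins 7–6.
Ueda vs Tanaka: Tanaka wins 11–2.
Varga vs Tanaka: Varga wins 8–5.
No candidate beats all others: Ueda beats Varga beats Tanaka beats Ueda, a majority cycle.

No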